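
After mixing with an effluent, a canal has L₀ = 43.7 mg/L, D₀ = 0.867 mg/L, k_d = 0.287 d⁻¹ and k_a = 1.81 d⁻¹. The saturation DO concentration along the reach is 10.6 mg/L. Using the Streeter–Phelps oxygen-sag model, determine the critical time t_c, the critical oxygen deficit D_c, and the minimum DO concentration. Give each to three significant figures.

With k_a/k_d = 6.307 and 1 − D₀(k_a−k_d)/(k_d L₀) = 0.8947,
t_c = ln(6.307 × 0.8947) / (1.81 − 0.287) = ln(5.643) / 1.523 = 1.730/1.523 = 1.136 d.
D_c = (k_d/k_a) L₀ e^(−k_d t_c) = (0.287/1.81) × 43.7 × e^(−0.287×1.136) = 0.1586 × 43.7 × 0.7218 = 5.001 mg/L.
Minimum DO = C_s − D_c = 10.6 − 5.001 = 5.599 mg/L.

t_c ≈ 1.14 d; D_c ≈ 5.00 mg/L; min DO ≈ 5.60 mg/L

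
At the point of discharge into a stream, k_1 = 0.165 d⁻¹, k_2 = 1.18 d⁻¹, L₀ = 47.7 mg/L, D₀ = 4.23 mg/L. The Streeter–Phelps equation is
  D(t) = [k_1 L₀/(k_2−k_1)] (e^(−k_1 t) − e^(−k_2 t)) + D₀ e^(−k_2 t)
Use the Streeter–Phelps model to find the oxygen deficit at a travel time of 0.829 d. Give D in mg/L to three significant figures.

D ≈ 5.44 mg/L

k_1 L₀/(k_2−k_1) = 0.165×47.7/(1.18−0.165) = 7.871/1.015 = 7.754 mg/L.
e^(−k_1 t) = e^(−0.165×0.8290) = 0.8722; e^(−k_2 t) = e^(−1.18×0.8290) = 0.3760.
D = 7.754 × (0.8722 − 0.3760) + 4.23 × 0.3760 = 3.847 + 1.590 = 5.438 mg/L.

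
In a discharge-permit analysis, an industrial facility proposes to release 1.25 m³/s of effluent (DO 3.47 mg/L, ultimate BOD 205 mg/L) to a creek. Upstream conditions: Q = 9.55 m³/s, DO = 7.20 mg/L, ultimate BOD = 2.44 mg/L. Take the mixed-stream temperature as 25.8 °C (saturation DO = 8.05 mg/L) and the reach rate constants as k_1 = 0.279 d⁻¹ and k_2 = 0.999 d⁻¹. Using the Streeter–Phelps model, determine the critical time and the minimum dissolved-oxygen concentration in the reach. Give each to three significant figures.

t_c ≈ 1.58 d; minimum DO ≈ 3.40 mg/L

Mixed DO = (9.55×7.20 + 1.25×3.47)/(9.55+1.25) = 73.10/10.80 = 6.768 mg/L.
Mixed L₀ = (9.55×2.44 + 1.25×205)/(10.80) = 279.6/10.80 = 25.88 mg/L.
Initial deficit D₀ = C_s − DO₀ = 8.05 − 6.768 = 1.282 mg/L.
t_c = (1/0.7200) ln[(0.999/0.279)(1 − 1.282×0.7200/(0.279×25.88))] = 1.389 × ln(3.123) = 1.582 d.
D_c = (0.279/0.999) × 25.88 × e^(−0.279×1.582) = 0.2793 × 25.88 × 0.6432 = 4.650 mg/L.
Minimum DO = 8.05 − 4.650 = 3.400 mg/L.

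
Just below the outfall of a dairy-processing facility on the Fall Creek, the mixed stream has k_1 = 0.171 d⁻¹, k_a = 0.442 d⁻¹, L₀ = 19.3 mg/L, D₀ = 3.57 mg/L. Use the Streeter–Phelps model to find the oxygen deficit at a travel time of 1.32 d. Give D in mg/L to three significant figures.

k_1 L₀/(k_a−k_1) = 0.171×19.3/(0.442−0.171) = 3.300/0.2710 = 12.18 mg/L.
e^(−k_1 t) = e^(−0.171×1.320) = 0.7979; e^(−k_a t) = e^(−0.442×1.320) = 0.5580.
D = 12.18 × (0.7979 − 0.5580) + 3.57 × 0.5580 = 2.922 + 1.992 = 4.914 mg/L.

D ≈ 4.91 mg/L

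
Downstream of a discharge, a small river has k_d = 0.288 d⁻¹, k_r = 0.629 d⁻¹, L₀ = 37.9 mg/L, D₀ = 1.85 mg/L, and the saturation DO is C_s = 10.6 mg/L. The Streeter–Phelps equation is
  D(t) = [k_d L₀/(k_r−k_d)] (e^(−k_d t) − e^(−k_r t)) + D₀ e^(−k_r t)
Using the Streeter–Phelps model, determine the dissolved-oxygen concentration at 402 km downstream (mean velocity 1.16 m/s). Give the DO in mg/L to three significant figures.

DO ≈ 2.94 mg/L

Travel time t = x/v = 402 km / (1.16 m/s) = 402000 m / 1.16 m/s = 346600 s = 4.011 d.
k_d L₀/(k_r−k_d) = 0.288×37.9/(0.629−0.288) = 10.92/0.3410 = 32.01 mg/L.
e^(−k_d t) = e^(−0.288×4.011) = 0.3150; e^(−k_r t) = e^(−0.629×4.011) = 0.08022.
D = 32.01 × (0.3150 − 0.08022) + 1.85 × 0.08022 = 7.515 + 0.1484 = 7.664 mg/L.
DO = C_s − D = 10.6 − 7.664 = 2.936 mg/L.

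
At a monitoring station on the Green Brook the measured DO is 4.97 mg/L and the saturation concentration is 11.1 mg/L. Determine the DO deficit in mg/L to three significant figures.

D ≈ 6.13 mg/L

D = C_s − C = 11.1 − 4.97 = 6.13 mg/L.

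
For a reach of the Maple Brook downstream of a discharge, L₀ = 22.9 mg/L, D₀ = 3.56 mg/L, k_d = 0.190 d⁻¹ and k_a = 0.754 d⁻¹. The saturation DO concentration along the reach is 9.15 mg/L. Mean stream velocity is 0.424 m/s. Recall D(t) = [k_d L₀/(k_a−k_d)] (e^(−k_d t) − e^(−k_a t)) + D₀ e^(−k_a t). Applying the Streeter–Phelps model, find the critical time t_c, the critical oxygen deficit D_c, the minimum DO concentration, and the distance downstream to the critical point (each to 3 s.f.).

t_c ≈ 1.35 d; D_c ≈ 4.47 mg/L; min DO ≈ 4.68 mg/L; x_c ≈ 49.3 km

t_c = [1/(k_a−k_d)] ln[(k_a/k_d)(1 − D₀(k_a−k_d)/(k_d L₀))]
= [1/(0.754−0.190)] ln[(0.754/0.190)(1 − 3.56×0.5640/(0.190×22.9))]
= (1/0.5640) ln[3.968 × 0.5385] = 1.773 × ln(2.137) = 1.773 × 0.7595 = 1.347 d.
L(t_c) = L₀ e^(−k_d t_c) = 22.9 × 0.7743 = 17.73 mg/L, and at the critical point k_a D_c = k_d L, so D_c = (0.190/0.754) × 17.73 = 4.468 mg/L.
Minimum DO = C_s − D_c = 9.15 − 4.468 = 4.682 mg/L.
x_c = v t_c = 0.424 m/s × 1.347 d × 86400 s/d = 49330 m ≈ 49.3 km.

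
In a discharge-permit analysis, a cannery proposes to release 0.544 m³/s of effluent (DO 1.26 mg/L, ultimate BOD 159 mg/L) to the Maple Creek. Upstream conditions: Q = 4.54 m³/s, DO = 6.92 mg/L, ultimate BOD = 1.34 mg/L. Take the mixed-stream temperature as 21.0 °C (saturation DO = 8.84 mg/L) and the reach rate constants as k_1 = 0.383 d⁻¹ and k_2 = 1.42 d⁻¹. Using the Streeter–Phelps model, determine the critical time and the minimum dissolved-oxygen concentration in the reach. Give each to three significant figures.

t_c ≈ 0.810 d; minimum DO ≈ 5.24 mg/L

Mixed DO = (4.54×6.92 + 0.544×1.26)/(4.54+0.544) = 32.10/5.084 = 6.314 mg/L.
Mixed L₀ = (4.54×1.34 + 0.544×159)/(5.084) = 92.58/5.084 = 18.21 mg/L.
Initial deficit D₀ = C_s − DO₀ = 8.84 − 6.314 = 2.526 mg/L.
t_c = (1/1.037) ln[(1.42/0.383)(1 − 2.526×1.037/(0.383×18.21))] = 0.9643 × ln(2.315) = 0.8096 d.
D_c = (0.383/1.42) × 18.21 × e^(−0.383×0.8096) = 0.2697 × 18.21 × 0.7334 = 3.602 mg/L.
Minimum DO = 8.84 − 3.602 = 5.238 mg/L.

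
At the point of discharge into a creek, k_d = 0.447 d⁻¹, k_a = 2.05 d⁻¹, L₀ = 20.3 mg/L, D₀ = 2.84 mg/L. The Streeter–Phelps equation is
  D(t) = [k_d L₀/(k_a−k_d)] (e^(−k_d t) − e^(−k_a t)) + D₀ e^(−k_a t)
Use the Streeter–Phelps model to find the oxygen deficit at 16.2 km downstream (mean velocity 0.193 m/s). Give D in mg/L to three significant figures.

D ≈ 3.28 mg/L

Travel time t = x/v = 16.2 km / (0.193 m/s) = 16200 m / 0.193 m/s = 83940 s = 0.9715 d.
k_d L₀/(k_a−k_d) = 0.447×20.3/(2.05−0.447) = 9.074/1.603 = 5.661 mg/L.
e^(−k_d t) = e^(−0.447×0.9715) = 0.6477; e^(−k_a t) = e^(−2.05×0.9715) = 0.1365.
D = 5.661 × (0.6477 − 0.1365) + 2.84 × 0.1365 = 2.894 + 0.3876 = 3.282 mg/L.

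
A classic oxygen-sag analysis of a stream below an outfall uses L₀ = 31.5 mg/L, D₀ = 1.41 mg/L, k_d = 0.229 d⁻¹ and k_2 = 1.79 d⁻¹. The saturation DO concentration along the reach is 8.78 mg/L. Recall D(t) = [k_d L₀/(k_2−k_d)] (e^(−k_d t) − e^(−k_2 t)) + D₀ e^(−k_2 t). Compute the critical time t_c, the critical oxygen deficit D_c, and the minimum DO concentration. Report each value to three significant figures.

t_c ≈ 1.08 d; D_c ≈ 3.14 mg/L; min DO ≈ 5.64 mg/L

At the critical point dD/dt = 0, so k_d L₀ e^(−k_d t) = k_2 D. Substituting D(t) from the Streeter–Phelps equation and solving for t gives
t_c = ln[(k_2/k_d)(1 − D₀(k_2−k_d)/(k_d L₀))] / (k_2−k_d).
Here k_2−k_d = 1.561 d⁻¹ and 1 − D₀(k_2−k_d)/(k_d L₀) = 1 − 1.41×1.561/(0.229×31.5) = 0.6949, so
t_c = ln(7.817 × 0.6949) / 1.561 = 1.692 / 1.561 = 1.084 d.
D_c = (k_d/k_2) L₀ e^(−k_d t_c) = (0.229/1.79) × 31.5 × e^(−0.229×1.084) = 0.1279 × 31.5 × 0.7802 = 3.144 mg/L.
Minimum DO = C_s − D_c = 8.78 − 3.144 = 5.636 mg/L.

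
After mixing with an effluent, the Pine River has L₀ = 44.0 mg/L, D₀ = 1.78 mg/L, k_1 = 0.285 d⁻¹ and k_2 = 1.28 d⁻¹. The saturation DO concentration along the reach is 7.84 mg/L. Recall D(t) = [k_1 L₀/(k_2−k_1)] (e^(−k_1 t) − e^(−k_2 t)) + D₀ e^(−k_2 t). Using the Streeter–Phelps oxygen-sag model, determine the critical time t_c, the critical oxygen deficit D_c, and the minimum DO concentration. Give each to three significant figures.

With k_2/k_1 = 4.491 and 1 − D₀(k_2−k_1)/(k_1 L₀) = 0.8588,
t_c = ln(4.491 × 0.8588) / (1.28 − 0.285) = ln(3.857) / 0.9950 = 1.350/0.9950 = 1.357 d.
L(t_c) = L₀ e^(−k_1 t_c) = 44.0 × 0.6793 = 29.89 mg/L, and at the critical point k_2 D_c = k_1 L, so D_c = (0.285/1.28) × 29.89 = 6.655 mg/L.
Minimum DO = C_s − D_c = 7.84 − 6.655 = 1.185 mg/L.

t_c ≈ 1.36 d; D_c ≈ 6.66 mg/L; min DO ≈ 1.18 mg/L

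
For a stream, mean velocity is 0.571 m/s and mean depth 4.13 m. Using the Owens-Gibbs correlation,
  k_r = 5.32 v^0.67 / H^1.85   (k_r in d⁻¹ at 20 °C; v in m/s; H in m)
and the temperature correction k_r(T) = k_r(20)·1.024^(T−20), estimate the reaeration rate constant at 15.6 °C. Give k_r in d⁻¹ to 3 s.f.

k_r(20) = 5.32 × 0.571^0.67 / 4.13^1.85 = 5.32 × 0.6870 / 13.79 = 0.2651 d⁻¹.
k_r(15.6) = 0.2651 × 1.024^(15.6−20) = 0.2651 × 0.9009 = 0.2388 d⁻¹.

k_r ≈ 0.239 d⁻¹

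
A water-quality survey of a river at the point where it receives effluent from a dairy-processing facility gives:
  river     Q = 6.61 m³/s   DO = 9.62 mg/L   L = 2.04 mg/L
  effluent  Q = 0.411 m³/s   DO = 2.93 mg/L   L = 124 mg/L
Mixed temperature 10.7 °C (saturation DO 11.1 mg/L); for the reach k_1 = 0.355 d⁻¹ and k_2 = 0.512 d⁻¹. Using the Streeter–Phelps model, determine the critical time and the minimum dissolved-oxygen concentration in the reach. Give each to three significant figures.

t_c ≈ 1.73 d; minimum DO ≈ 7.66 mg/L

Mixed DO = (6.61×9.62 + 0.411×2.93)/(6.61+0.411) = 64.79/7.021 = 9.228 mg/L.
Mixed L₀ = (6.61×2.04 + 0.411×124)/(7.021) = 64.45/7.021 = 9.179 mg/L.
Initial deficit D₀ = C_s − DO₀ = 11.1 − 9.228 = 1.872 mg/L.
t_c = (1/0.1570) ln[(0.512/0.355)(1 − 1.872×0.1570/(0.355×9.179))] = 6.369 × ln(1.312) = 1.731 d.
D_c = (0.355/0.512) × 9.179 × e^(−0.355×1.731) = 0.6934 × 9.179 × 0.5410 = 3.443 mg/L.
Minimum DO = 11.1 − 3.443 = 7.657 mg/L.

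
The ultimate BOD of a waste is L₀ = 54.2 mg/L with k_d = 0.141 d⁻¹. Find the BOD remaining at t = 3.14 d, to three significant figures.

L ≈ 34.8 mg/L

L_t = L₀ e^(−k_d t) = 54.2 × e^(−0.141×3.14) = 54.2 × 0.6423 = 34.81 mg/L.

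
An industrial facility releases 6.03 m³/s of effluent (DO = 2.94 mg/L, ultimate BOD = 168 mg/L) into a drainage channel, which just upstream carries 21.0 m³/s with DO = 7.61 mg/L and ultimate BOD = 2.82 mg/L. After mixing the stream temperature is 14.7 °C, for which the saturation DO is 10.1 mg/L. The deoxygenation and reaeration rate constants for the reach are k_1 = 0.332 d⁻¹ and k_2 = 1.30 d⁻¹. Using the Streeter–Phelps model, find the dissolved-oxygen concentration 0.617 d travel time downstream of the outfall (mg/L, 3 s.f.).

Mixed DO = (21.0×7.61 + 6.03×2.94)/(21.0+6.03) = 177.5/27.03 = 6.568 mg/L.
Mixed L₀ = (21.0×2.82 + 6.03×168)/(27.03) = 1072/27.03 = 39.67 mg/L.
Initial deficit D₀ = C_s − DO₀ = 10.1 − 6.568 = 3.532 mg/L.
D(0.617) = [0.332×39.67/(1.30−0.332)](e^(−0.332×0.617) − e^(−1.30×0.617)) + 3.532 e^(−1.30×0.617)
= 13.61 × (0.8148 − 0.4484) + 3.532 × 0.4484 = 6.569 mg/L.
DO = 10.1 − 6.569 = 3.531 mg/L.

DO ≈ 3.53 mg/L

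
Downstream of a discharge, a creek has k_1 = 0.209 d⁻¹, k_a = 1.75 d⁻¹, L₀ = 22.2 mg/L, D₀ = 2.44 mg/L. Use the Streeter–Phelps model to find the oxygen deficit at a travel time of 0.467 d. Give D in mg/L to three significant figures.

D ≈ 2.48 mg/L

k_1 L₀/(k_a−k_1) = 0.209×22.2/(1.75−0.209) = 4.640/1.541 = 3.011 mg/L.
e^(−k_1 t) = e^(−0.209×0.4670) = 0.9070; e^(−k_a t) = e^(−1.75×0.4670) = 0.4416.
D = 3.011 × (0.9070 − 0.4416) + 2.44 × 0.4416 = 1.401 + 1.078 = 2.479 mg/L.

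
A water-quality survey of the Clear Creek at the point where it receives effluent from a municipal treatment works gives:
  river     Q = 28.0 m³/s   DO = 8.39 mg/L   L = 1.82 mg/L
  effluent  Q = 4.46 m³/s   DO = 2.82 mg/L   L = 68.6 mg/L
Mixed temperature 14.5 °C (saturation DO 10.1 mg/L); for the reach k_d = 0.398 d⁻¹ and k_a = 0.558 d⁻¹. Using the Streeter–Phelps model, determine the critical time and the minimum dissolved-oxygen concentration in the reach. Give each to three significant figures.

Mixed DO = (28.0×8.39 + 4.46×2.82)/(28.0+4.46) = 247.5/32.46 = 7.625 mg/L.
Mixed L₀ = (28.0×1.82 + 4.46×68.6)/(32.46) = 356.9/32.46 = 11.00 mg/L.
Initial deficit D₀ = C_s − DO₀ = 10.1 − 7.625 = 2.475 mg/L.
t_c = (1/0.1600) ln[(0.558/0.398)(1 − 2.475×0.1600/(0.398×11.00))] = 6.250 × ln(1.275) = 1.519 d.
D_c = (0.398/0.558) × 11.00 × e^(−0.398×1.519) = 0.7133 × 11.00 × 0.5463 = 4.285 mg/L.
Minimum DO = 10.1 − 4.285 = 5.815 mg/L.

t_c ≈ 1.52 d; minimum DO ≈ 5.82 mg/L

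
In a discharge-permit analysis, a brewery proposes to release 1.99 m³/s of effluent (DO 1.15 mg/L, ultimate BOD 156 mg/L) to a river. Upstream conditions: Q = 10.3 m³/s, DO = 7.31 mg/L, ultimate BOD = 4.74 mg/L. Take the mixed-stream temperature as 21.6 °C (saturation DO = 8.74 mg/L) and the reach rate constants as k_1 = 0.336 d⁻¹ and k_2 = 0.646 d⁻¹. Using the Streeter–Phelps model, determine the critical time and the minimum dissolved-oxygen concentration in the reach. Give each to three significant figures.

t_c ≈ 1.85 d; minimum DO ≈ 0.578 mg/L

Mixed DO = (10.3×7.31 + 1.99×1.15)/(10.3+1.99) = 77.58/12.29 = 6.313 mg/L.
Mixed L₀ = (10.3×4.74 + 1.99×156)/(12.29) = 359.3/12.29 = 29.23 mg/L.
Initial deficit D₀ = C_s − DO₀ = 8.74 − 6.313 = 2.427 mg/L.
t_c = (1/0.3100) ln[(0.646/0.336)(1 − 2.427×0.3100/(0.336×29.23))] = 3.226 × ln(1.775) = 1.852 d.
D_c = (0.336/0.646) × 29.23 × e^(−0.336×1.852) = 0.5201 × 29.23 × 0.5368 = 8.162 mg/L.
Minimum DO = 8.74 − 8.162 = 0.5783 mg/L.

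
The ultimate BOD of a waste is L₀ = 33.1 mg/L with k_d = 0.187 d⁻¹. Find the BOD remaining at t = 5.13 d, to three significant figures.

L ≈ 12.7 mg/L

L_t = L₀ e^(−k_d t) = 33.1 × e^(−0.187×5.13) = 33.1 × 0.3832 = 12.68 mg/L.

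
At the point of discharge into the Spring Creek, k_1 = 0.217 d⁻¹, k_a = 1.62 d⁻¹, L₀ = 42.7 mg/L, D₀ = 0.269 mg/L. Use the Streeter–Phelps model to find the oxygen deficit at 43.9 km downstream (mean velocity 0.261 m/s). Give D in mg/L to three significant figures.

D ≈ 4.06 mg/L

Travel time t = x/v = 43.9 km / (0.261 m/s) = 43900 m / 0.261 m/s = 168200 s = 1.947 d.
k_1 L₀/(k_a−k_1) = 0.217×42.7/(1.62−0.217) = 9.266/1.403 = 6.604 mg/L.
e^(−k_1 t) = e^(−0.217×1.947) = 0.6554; e^(−k_a t) = e^(−1.62×1.947) = 0.04269.
D = 6.604 × (0.6554 − 0.04269) + 0.269 × 0.04269 = 4.047 + 0.01148 = 4.058 mg/L.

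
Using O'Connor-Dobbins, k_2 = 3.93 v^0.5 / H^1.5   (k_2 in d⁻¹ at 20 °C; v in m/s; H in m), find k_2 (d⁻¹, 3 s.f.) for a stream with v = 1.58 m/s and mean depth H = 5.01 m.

k_2 = 3.93 × 1.58^0.5 / 5.01^1.5 = 3.93 × 1.257 / 11.21 = 0.4405 d⁻¹.

k_2 ≈ 0.441 d⁻¹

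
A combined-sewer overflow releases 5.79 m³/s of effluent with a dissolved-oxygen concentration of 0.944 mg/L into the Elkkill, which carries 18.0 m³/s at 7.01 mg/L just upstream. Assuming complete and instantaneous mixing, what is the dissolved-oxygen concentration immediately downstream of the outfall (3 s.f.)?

5.53 mg/L

Flow-weighted mixing: C = (Q_r C_r + Q_w C_w)/(Q_r + Q_w)
= (18.0×7.01 + 5.79×0.944)/(18.0 + 5.79) = 131.6/23.79 = 5.534 mg/L.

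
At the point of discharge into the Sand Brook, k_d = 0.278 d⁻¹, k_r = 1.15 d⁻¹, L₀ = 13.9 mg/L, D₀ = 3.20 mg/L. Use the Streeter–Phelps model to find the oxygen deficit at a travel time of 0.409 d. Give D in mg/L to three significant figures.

k_d L₀/(k_r−k_d) = 0.278×13.9/(1.15−0.278) = 3.864/0.8720 = 4.431 mg/L.
e^(−k_d t) = e^(−0.278×0.4090) = 0.8925; e^(−k_r t) = e^(−1.15×0.4090) = 0.6248.
D = 4.431 × (0.8925 − 0.6248) + 3.20 × 0.6248 = 1.186 + 1.999 = 3.186 mg/L.

D ≈ 3.19 mg/L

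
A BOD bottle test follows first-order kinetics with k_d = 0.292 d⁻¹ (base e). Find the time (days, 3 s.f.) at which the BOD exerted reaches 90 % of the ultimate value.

y/L₀ = 1 − e^(−k_d t) = 0.90 ⇒ e^(−k_d t) = 0.100
t = −ln(0.100) / 0.292 = 2.303 / 0.292 = 7.886 d.

t ≈ 7.89 d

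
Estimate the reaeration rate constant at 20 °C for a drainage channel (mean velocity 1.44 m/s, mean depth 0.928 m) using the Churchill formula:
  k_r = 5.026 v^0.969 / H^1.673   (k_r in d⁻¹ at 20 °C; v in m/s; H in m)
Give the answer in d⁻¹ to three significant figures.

k_r ≈ 8.11 d⁻¹

k_r = 5.026 × 1.44^0.969 / 0.928^1.673 = 5.026 × 1.424 / 0.8825 = 8.109 d⁻¹.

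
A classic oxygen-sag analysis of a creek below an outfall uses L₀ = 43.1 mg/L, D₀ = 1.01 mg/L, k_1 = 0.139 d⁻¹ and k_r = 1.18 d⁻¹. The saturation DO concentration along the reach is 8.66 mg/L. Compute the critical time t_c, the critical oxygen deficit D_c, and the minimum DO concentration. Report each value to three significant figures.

With k_r/k_1 = 8.489 and 1 − D₀(k_r−k_1)/(k_1 L₀) = 0.8245,
t_c = ln(8.489 × 0.8245) / (1.18 − 0.139) = ln(6.999) / 1.041 = 1.946/1.041 = 1.869 d.
L(t_c) = L₀ e^(−k_1 t_c) = 43.1 × 0.7712 = 33.24 mg/L, and at the critical point k_r D_c = k_1 L, so D_c = (0.139/1.18) × 33.24 = 3.915 mg/L.
Minimum DO = C_s − D_c = 8.66 − 3.915 = 4.745 mg/L.

t_c ≈ 1.87 d; D_c ≈ 3.92 mg/L; min DO ≈ 4.74 mg/L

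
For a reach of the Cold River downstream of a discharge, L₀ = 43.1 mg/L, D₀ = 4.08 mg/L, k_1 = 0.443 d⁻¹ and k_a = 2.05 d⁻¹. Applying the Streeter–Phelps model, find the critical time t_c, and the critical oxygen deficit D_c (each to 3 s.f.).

t_c ≈ 0.692 d; D_c ≈ 6.86 mg/L

t_c = [1/(k_a−k_1)] ln[(k_a/k_1)(1 − D₀(k_a−k_1)/(k_1 L₀))]
= [1/(2.05−0.443)] ln[(2.05/0.443)(1 − 4.08×1.607/(0.443×43.1))]
= (1/1.607) ln[4.628 × 0.6566] = 0.6223 × ln(3.038) = 0.6223 × 1.111 = 0.6916 d.
L(t_c) = L₀ e^(−k_1 t_c) = 43.1 × 0.7361 = 31.73 mg/L, and at the critical point k_a D_c = k_1 L, so D_c = (0.443/2.05) × 31.73 = 6.856 mg/L.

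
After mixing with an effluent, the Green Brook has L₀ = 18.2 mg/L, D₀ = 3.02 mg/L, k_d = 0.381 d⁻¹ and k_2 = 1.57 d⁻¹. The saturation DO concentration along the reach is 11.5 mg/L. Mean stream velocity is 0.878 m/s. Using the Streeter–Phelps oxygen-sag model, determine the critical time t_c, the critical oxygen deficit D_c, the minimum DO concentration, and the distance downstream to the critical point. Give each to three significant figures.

t_c = [1/(k_2−k_d)] ln[(k_2/k_d)(1 − D₀(k_2−k_d)/(k_d L₀))]
= [1/(1.57−0.381)] ln[(1.57/0.381)(1 − 3.02×1.189/(0.381×18.2))]
= (1/1.189) ln[4.121 × 0.4822] = 0.8410 × ln(1.987) = 0.8410 × 0.6866 = 0.5774 d.
D_c = (k_d/k_2) L₀ e^(−k_d t_c) = (0.381/1.57) × 18.2 × e^(−0.381×0.5774) = 0.2427 × 18.2 × 0.8025 = 3.544 mg/L.
Minimum DO = C_s − D_c = 11.5 − 3.544 = 7.956 mg/L.
x_c = v t_c = 0.878 m/s × 0.5774 d × 86400 s/d = 43800 m ≈ 43.8 km.

t_c ≈ 0.577 d; D_c ≈ 3.54 mg/L; min DO ≈ 7.96 mg/L; x_c ≈ 43.8 km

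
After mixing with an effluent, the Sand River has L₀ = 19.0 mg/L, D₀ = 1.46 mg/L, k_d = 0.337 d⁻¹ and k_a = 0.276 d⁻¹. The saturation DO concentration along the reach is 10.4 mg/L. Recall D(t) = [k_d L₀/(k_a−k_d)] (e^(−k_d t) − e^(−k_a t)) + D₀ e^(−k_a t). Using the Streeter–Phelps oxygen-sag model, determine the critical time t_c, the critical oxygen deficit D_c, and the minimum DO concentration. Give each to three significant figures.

t_c = [1/(k_a−k_d)] ln[(k_a/k_d)(1 − D₀(k_a−k_d)/(k_d L₀))]
= [1/(0.276−0.337)] ln[(0.276/0.337)(1 − 1.46×-0.06100/(0.337×19.0))]
= (1/-0.06100) ln[0.8190 × 1.014] = -16.39 × ln(0.8304) = -16.39 × -0.1859 = 3.047 d.
L(t_c) = L₀ e^(−k_d t_c) = 19.0 × 0.3581 = 6.805 mg/L, and at the critical point k_a D_c = k_d L, so D_c = (0.337/0.276) × 6.805 = 8.308 mg/L.
Minimum DO = C_s − D_c = 10.4 − 8.308 = 2.092 mg/L.

t_c ≈ 3.05 d; D_c ≈ 8.31 mg/L; min DO ≈ 2.09 mg/L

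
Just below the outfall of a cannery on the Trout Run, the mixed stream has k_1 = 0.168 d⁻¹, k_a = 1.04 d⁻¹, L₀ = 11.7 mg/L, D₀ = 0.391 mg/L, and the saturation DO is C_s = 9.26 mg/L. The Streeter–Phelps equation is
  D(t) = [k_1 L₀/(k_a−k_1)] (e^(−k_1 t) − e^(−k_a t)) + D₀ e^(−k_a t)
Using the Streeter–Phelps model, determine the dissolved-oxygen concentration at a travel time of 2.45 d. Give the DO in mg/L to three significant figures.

DO ≈ 7.91 mg/L

k_1 L₀/(k_a−k_1) = 0.168×11.7/(1.04−0.168) = 1.966/0.8720 = 2.254 mg/L.
e^(−k_1 t) = e^(−0.168×2.450) = 0.6626; e^(−k_a t) = e^(−1.04×2.450) = 0.07824.
D = 2.254 × (0.6626 − 0.07824) + 0.391 × 0.07824 = 1.317 + 0.03059 = 1.348 mg/L.
DO = C_s − D = 9.26 − 1.348 = 7.912 mg/L.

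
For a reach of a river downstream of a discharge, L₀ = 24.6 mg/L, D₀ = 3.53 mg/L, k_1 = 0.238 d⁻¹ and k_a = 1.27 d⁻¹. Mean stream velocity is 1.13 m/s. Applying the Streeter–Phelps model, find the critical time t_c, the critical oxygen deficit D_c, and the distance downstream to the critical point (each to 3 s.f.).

t_c ≈ 0.679 d; D_c ≈ 3.92 mg/L; x_c ≈ 66.3 km

t_c = [1/(k_a−k_1)] ln[(k_a/k_1)(1 − D₀(k_a−k_1)/(k_1 L₀))]
= [1/(1.27−0.238)] ln[(1.27/0.238)(1 − 3.53×1.032/(0.238×24.6))]
= (1/1.032) ln[5.336 × 0.3778] = 0.9690 × ln(2.016) = 0.9690 × 0.7011 = 0.6793 d.
D_c = (k_1/k_a) L₀ e^(−k_1 t_c) = (0.238/1.27) × 24.6 × e^(−0.238×0.6793) = 0.1874 × 24.6 × 0.8507 = 3.922 mg/L.
x_c = v t_c = 1.13 m/s × 0.6793 d × 86400 s/d = 66320 m ≈ 66.3 km.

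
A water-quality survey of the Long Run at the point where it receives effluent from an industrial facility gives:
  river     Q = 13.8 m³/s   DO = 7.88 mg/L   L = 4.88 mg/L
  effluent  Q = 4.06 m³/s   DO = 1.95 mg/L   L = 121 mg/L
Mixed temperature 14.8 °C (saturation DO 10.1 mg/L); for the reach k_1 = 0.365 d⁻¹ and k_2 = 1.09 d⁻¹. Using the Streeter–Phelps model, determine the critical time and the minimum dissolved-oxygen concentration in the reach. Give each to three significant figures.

t_c ≈ 1.15 d; minimum DO ≈ 3.23 mg/L

Mixed DO = (13.8×7.88 + 4.06×1.95)/(13.8+4.06) = 116.7/17.86 = 6.532 mg/L.
Mixed L₀ = (13.8×4.88 + 4.06×121)/(17.86) = 558.6/17.86 = 31.28 mg/L.
Initial deficit D₀ = C_s − DO₀ = 10.1 − 6.532 = 3.568 mg/L.
t_c = (1/0.7250) ln[(1.09/0.365)(1 − 3.568×0.7250/(0.365×31.28))] = 1.379 × ln(2.310) = 1.155 d.
D_c = (0.365/1.09) × 31.28 × e^(−0.365×1.155) = 0.3349 × 31.28 × 0.6561 = 6.872 mg/L.
Minimum DO = 10.1 − 6.872 = 3.228 mg/L.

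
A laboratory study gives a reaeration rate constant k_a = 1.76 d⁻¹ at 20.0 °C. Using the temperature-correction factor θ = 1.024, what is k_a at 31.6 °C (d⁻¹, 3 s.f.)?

k_a(T₂) = k_a(T₁) · θ^(T₂−T₁) = 1.76 × 1.024^(31.6−20.0)
= 1.76 × 1.024^11.6 = 1.76 × 1.317 = 2.317 d⁻¹.

k_a ≈ 2.32 d⁻¹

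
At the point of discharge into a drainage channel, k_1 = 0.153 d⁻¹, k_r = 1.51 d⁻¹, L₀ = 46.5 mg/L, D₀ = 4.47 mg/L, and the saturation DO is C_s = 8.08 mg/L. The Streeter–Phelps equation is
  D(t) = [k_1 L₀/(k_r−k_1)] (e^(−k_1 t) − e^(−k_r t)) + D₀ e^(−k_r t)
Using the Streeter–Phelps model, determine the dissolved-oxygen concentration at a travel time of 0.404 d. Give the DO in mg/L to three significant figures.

k_1 L₀/(k_r−k_1) = 0.153×46.5/(1.51−0.153) = 7.114/1.357 = 5.243 mg/L.
e^(−k_1 t) = e^(−0.153×0.4040) = 0.9401; e^(−k_r t) = e^(−1.51×0.4040) = 0.5433.
D = 5.243 × (0.9401 − 0.5433) + 4.47 × 0.5433 = 2.080 + 2.429 = 4.509 mg/L.
DO = C_s − D = 8.08 − 4.509 = 3.571 mg/L.

DO ≈ 3.57 mg/L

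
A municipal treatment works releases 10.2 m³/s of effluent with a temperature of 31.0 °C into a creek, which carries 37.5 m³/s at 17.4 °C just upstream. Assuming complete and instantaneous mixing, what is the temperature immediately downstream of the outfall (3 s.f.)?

20.3 °C

Flow-weighted mixing: C = (Q_r C_r + Q_w C_w)/(Q_r + Q_w)
= (37.5×17.4 + 10.2×31.0)/(37.5 + 10.2) = 968.7/47.70 = 20.31 °C.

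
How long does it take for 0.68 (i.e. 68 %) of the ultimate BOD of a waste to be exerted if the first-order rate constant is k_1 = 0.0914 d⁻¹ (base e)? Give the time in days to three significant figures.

t ≈ 12.5 d

y/L₀ = 1 − e^(−k_1 t) = 0.68 ⇒ e^(−k_1 t) = 0.320
t = −ln(0.320) / 0.0914 = 1.139 / 0.0914 = 12.47 d.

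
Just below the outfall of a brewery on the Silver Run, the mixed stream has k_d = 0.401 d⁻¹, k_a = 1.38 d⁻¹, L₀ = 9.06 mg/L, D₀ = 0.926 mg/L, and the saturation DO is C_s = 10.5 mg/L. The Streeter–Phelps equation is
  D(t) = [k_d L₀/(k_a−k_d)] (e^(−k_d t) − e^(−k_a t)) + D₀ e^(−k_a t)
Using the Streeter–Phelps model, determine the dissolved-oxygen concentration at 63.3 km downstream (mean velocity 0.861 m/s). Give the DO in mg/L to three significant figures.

Travel time t = x/v = 63.3 km / (0.861 m/s) = 63300 m / 0.861 m/s = 73520 s = 0.8509 d.
k_d L₀/(k_a−k_d) = 0.401×9.06/(1.38−0.401) = 3.633/0.9790 = 3.711 mg/L.
e^(−k_d t) = e^(−0.401×0.8509) = 0.7109; e^(−k_a t) = e^(−1.38×0.8509) = 0.3090.
D = 3.711 × (0.7109 − 0.3090) + 0.926 × 0.3090 = 1.491 + 0.2862 = 1.777 mg/L.
DO = C_s − D = 10.5 − 1.777 = 8.723 mg/L.

DO ≈ 8.72 mg/L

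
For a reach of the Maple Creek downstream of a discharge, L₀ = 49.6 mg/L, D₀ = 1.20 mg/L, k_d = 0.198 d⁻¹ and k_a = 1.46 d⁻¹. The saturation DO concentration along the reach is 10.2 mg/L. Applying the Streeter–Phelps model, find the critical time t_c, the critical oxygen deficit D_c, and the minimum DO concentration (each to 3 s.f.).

t_c = [1/(k_a−k_d)] ln[(k_a/k_d)(1 − D₀(k_a−k_d)/(k_d L₀))]
= [1/(1.46−0.198)] ln[(1.46/0.198)(1 − 1.20×1.262/(0.198×49.6))]
= (1/1.262) ln[7.374 × 0.8458] = 0.7924 × ln(6.237) = 0.7924 × 1.830 = 1.450 d.
L(t_c) = L₀ e^(−k_d t_c) = 49.6 × 0.7504 = 37.22 mg/L, and at the critical point k_a D_c = k_d L, so D_c = (0.198/1.46) × 37.22 = 5.047 mg/L.
Minimum DO = C_s − D_c = 10.2 − 5.047 = 5.153 mg/L.

t_c ≈ 1.45 d; D_c ≈ 5.05 mg/L; min DO ≈ 5.15 mg/L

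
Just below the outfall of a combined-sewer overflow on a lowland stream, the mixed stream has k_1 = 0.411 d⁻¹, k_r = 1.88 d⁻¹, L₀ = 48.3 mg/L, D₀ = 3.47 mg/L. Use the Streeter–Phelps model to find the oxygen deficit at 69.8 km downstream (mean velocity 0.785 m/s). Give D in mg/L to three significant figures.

Travel time t = x/v = 69.8 km / (0.785 m/s) = 69800 m / 0.785 m/s = 88920 s = 1.029 d.
k_1 L₀/(k_r−k_1) = 0.411×48.3/(1.88−0.411) = 19.85/1.469 = 13.51 mg/L.
e^(−k_1 t) = e^(−0.411×1.029) = 0.6551; e^(−k_r t) = e^(−1.88×1.029) = 0.1445.
D = 13.51 × (0.6551 − 0.1445) + 3.47 × 0.1445 = 6.901 + 0.5013 = 7.402 mg/L.

D ≈ 7.40 mg/L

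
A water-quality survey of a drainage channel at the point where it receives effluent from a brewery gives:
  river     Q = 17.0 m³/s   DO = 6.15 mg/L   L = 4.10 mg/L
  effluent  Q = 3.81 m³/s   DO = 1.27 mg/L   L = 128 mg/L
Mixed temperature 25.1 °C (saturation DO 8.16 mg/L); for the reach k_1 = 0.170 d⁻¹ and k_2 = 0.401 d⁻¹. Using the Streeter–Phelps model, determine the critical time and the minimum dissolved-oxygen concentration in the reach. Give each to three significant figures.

Mixed DO = (17.0×6.15 + 3.81×1.27)/(17.0+3.81) = 109.4/20.81 = 5.257 mg/L.
Mixed L₀ = (17.0×4.10 + 3.81×128)/(20.81) = 557.4/20.81 = 26.78 mg/L.
Initial deficit D₀ = C_s − DO₀ = 8.16 − 5.257 = 2.903 mg/L.
t_c = (1/0.2310) ln[(0.401/0.170)(1 − 2.903×0.2310/(0.170×26.78))] = 4.329 × ln(2.011) = 3.025 d.
D_c = (0.170/0.401) × 26.78 × e^(−0.170×3.025) = 0.4239 × 26.78 × 0.5979 = 6.789 mg/L.
Minimum DO = 8.16 − 6.789 = 1.371 mg/L.

t_c ≈ 3.03 d; minimum DO ≈ 1.37 mg/L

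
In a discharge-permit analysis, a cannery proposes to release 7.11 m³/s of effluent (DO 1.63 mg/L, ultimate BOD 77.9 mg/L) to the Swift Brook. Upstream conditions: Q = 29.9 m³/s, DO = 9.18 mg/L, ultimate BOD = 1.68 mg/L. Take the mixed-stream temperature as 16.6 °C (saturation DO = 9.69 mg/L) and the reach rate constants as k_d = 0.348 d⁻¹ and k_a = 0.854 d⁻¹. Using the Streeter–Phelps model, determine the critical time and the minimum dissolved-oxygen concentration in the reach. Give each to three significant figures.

Mixed DO = (29.9×9.18 + 7.11×1.63)/(29.9+7.11) = 286.1/37.01 = 7.730 mg/L.
Mixed L₀ = (29.9×1.68 + 7.11×77.9)/(37.01) = 604.1/37.01 = 16.32 mg/L.
Initial deficit D₀ = C_s − DO₀ = 9.69 − 7.730 = 1.960 mg/L.
t_c = (1/0.5060) ln[(0.854/0.348)(1 − 1.960×0.5060/(0.348×16.32))] = 1.976 × ln(2.025) = 1.395 d.
D_c = (0.348/0.854) × 16.32 × e^(−0.348×1.395) = 0.4075 × 16.32 × 0.6154 = 4.094 mg/L.
Minimum DO = 9.69 − 4.094 = 5.596 mg/L.

t_c ≈ 1.39 d; minimum DO ≈ 5.60 mg/L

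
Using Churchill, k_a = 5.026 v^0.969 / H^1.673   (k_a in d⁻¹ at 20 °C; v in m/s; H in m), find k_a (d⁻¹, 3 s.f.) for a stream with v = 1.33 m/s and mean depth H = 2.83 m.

k_a = 5.026 × 1.33^0.969 / 2.83^1.673 = 5.026 × 1.318 / 5.700 = 1.163 d⁻¹.

k_a ≈ 1.16 d⁻¹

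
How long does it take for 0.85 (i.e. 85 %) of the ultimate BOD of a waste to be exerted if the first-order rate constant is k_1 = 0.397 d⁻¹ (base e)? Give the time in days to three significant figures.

t ≈ 4.78 d

y/L₀ = 1 − e^(−k_1 t) = 0.85 ⇒ e^(−k_1 t) = 0.150
t = −ln(0.150) / 0.397 = 1.897 / 0.397 = 4.779 d.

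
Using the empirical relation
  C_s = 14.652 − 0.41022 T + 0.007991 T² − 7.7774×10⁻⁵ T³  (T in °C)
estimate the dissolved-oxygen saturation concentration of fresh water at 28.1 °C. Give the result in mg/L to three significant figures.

C_s = 14.652 − 0.41022×28.1 + 0.007991×28.1² − 7.7774×10⁻⁵×28.1³ = 7.709 mg/L.

C_s ≈ 7.71 mg/L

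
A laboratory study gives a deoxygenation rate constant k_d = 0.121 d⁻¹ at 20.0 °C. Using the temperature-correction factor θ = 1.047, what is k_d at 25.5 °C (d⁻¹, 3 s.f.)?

k_d(T₂) = k_d(T₁) · θ^(T₂−T₁) = 0.121 × 1.047^(25.5−20.0)
= 0.121 × 1.047^5.50 = 0.121 × 1.287 = 0.1558 d⁻¹.

k_d ≈ 0.156 d⁻¹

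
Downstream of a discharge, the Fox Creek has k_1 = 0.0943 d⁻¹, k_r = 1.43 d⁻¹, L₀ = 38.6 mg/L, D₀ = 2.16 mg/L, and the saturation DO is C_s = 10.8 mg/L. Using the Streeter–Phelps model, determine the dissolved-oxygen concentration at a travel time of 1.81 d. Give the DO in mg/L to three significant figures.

k_1 L₀/(k_r−k_1) = 0.0943×38.6/(1.43−0.0943) = 3.640/1.336 = 2.725 mg/L.
e^(−k_1 t) = e^(−0.0943×1.810) = 0.8431; e^(−k_r t) = e^(−1.43×1.810) = 0.07515.
D = 2.725 × (0.8431 − 0.07515) + 2.16 × 0.07515 = 2.093 + 0.1623 = 2.255 mg/L.
DO = C_s − D = 10.8 − 2.255 = 8.545 mg/L.

DO ≈ 8.54 mg/L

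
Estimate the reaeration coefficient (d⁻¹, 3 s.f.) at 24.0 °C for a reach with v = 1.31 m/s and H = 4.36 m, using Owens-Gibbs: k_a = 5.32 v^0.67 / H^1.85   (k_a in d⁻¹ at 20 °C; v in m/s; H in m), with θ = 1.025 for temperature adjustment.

k_a ≈ 0.462 d⁻¹

k_a(20) = 5.32 × 1.31^0.67 / 4.36^1.85 = 5.32 × 1.198 / 15.24 = 0.4182 d⁻¹.
k_a(24.0) = 0.4182 × 1.025^(24.0−20) = 0.4182 × 1.104 = 0.4617 d⁻¹.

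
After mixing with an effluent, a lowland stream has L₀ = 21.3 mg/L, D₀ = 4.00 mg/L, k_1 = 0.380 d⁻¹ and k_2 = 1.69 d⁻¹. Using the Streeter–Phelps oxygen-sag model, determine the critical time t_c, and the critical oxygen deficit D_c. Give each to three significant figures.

t_c ≈ 0.343 d; D_c ≈ 4.20 mg/L

At the critical point dD/dt = 0, so k_1 L₀ e^(−k_1 t) = k_2 D. Substituting D(t) from the Streeter–Phelps equation and solving for t gives
t_c = ln[(k_2/k_1)(1 − D₀(k_2−k_1)/(k_1 L₀))] / (k_2−k_1).
Here k_2−k_1 = 1.310 d⁻¹ and 1 − D₀(k_2−k_1)/(k_1 L₀) = 1 − 4.00×1.310/(0.380×21.3) = 0.3526, so
t_c = ln(4.447 × 0.3526) / 1.310 = 0.4499 / 1.310 = 0.3434 d.
D_c = (k_1/k_2) L₀ e^(−k_1 t_c) = (0.380/1.69) × 21.3 × e^(−0.380×0.3434) = 0.2249 × 21.3 × 0.8776 = 4.203 mg/L.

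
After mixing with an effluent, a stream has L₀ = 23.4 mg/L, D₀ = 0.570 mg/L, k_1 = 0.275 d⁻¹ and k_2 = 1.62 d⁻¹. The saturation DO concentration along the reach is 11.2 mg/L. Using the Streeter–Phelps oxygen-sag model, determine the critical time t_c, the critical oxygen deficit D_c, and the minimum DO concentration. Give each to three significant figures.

t_c = [1/(k_2−k_1)] ln[(k_2/k_1)(1 − D₀(k_2−k_1)/(k_1 L₀))]
= [1/(1.62−0.275)] ln[(1.62/0.275)(1 − 0.570×1.345/(0.275×23.4))]
= (1/1.345) ln[5.891 × 0.8809] = 0.7435 × ln(5.189) = 0.7435 × 1.647 = 1.224 d.
L(t_c) = L₀ e^(−k_1 t_c) = 23.4 × 0.7142 = 16.71 mg/L, and at the critical point k_2 D_c = k_1 L, so D_c = (0.275/1.62) × 16.71 = 2.837 mg/L.
Minimum DO = C_s − D_c = 11.2 − 2.837 = 8.363 mg/L.

t_c ≈ 1.22 d; D_c ≈ 2.84 mg/L; min DO ≈ 8.36 mg/L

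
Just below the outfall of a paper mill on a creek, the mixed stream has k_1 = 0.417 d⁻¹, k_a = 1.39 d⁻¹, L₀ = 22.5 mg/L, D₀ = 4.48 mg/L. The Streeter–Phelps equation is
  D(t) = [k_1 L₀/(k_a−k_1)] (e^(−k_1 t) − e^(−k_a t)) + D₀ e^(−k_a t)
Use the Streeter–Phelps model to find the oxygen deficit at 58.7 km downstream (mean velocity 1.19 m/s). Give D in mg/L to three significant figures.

D ≈ 5.27 mg/L

Travel time t = x/v = 58.7 km / (1.19 m/s) = 58700 m / 1.19 m/s = 49330 s = 0.5709 d.
k_1 L₀/(k_a−k_1) = 0.417×22.5/(1.39−0.417) = 9.383/0.9730 = 9.643 mg/L.
e^(−k_1 t) = e^(−0.417×0.5709) = 0.7881; e^(−k_a t) = e^(−1.39×0.5709) = 0.4522.
D = 9.643 × (0.7881 − 0.4522) + 4.48 × 0.4522 = 3.239 + 2.026 = 5.265 mg/L.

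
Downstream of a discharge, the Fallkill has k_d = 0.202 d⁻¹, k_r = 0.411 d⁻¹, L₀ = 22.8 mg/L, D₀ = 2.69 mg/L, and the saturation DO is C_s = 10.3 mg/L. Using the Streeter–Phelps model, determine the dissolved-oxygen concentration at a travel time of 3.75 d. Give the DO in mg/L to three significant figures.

DO ≈ 4.11 mg/L

k_d L₀/(k_r−k_d) = 0.202×22.8/(0.411−0.202) = 4.606/0.2090 = 22.04 mg/L.
e^(−k_d t) = e^(−0.202×3.750) = 0.4688; e^(−k_r t) = e^(−0.411×3.750) = 0.2141.
D = 22.04 × (0.4688 − 0.2141) + 2.69 × 0.2141 = 5.613 + 0.5760 = 6.189 mg/L.
DO = C_s − D = 10.3 − 6.189 = 4.111 mg/L.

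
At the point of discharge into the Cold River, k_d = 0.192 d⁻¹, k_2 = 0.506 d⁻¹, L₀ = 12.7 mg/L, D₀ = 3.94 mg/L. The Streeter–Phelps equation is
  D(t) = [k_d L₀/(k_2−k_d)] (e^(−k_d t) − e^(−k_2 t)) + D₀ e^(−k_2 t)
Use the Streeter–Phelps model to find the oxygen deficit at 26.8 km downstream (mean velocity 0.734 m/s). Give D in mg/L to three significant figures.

D ≈ 4.07 mg/L

Travel time t = x/v = 26.8 km / (0.734 m/s) = 26800 m / 0.734 m/s = 36510 s = 0.4226 d.
k_d L₀/(k_2−k_d) = 0.192×12.7/(0.506−0.192) = 2.438/0.3140 = 7.766 mg/L.
e^(−k_d t) = e^(−0.192×0.4226) = 0.9221; e^(−k_2 t) = e^(−0.506×0.4226) = 0.8075.
D = 7.766 × (0.9221 − 0.8075) + 3.94 × 0.8075 = 0.8898 + 3.181 = 4.071 mg/L.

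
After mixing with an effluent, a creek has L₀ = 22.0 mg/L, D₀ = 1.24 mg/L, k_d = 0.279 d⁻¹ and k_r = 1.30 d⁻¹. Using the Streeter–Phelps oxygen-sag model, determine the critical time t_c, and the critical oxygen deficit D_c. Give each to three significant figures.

t_c ≈ 1.28 d; D_c ≈ 3.30 mg/L

t_c = [1/(k_r−k_d)] ln[(k_r/k_d)(1 − D₀(k_r−k_d)/(k_d L₀))]
= [1/(1.30−0.279)] ln[(1.30/0.279)(1 − 1.24×1.021/(0.279×22.0))]
= (1/1.021) ln[4.659 × 0.7937] = 0.9794 × ln(3.698) = 0.9794 × 1.308 = 1.281 d.
D_c = (k_d/k_r) L₀ e^(−k_d t_c) = (0.279/1.30) × 22.0 × e^(−0.279×1.281) = 0.2146 × 22.0 × 0.6995 = 3.303 mg/L.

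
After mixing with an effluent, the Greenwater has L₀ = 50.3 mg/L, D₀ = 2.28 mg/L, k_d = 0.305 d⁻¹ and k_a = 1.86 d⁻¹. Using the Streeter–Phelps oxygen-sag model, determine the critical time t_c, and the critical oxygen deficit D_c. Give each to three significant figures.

t_c ≈ 0.994 d; D_c ≈ 6.09 mg/L

At the critical point dD/dt = 0, so k_d L₀ e^(−k_d t) = k_a D. Substituting D(t) from the Streeter–Phelps equation and solving for t gives
t_c = ln[(k_a/k_d)(1 − D₀(k_a−k_d)/(k_d L₀))] / (k_a−k_d).
Here k_a−k_d = 1.555 d⁻¹ and 1 − D₀(k_a−k_d)/(k_d L₀) = 1 − 2.28×1.555/(0.305×50.3) = 0.7689, so
t_c = ln(6.098 × 0.7689) / 1.555 = 1.545 / 1.555 = 0.9937 d.
L(t_c) = L₀ e^(−k_d t_c) = 50.3 × 0.7385 = 37.15 mg/L, and at the critical point k_a D_c = k_d L, so D_c = (0.305/1.86) × 37.15 = 6.092 mg/L.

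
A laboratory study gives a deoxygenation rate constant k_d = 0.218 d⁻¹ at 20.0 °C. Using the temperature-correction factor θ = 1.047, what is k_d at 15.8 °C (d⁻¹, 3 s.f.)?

k_d ≈ 0.180 d⁻¹

k_d(T₂) = k_d(T₁) · θ^(T₂−T₁) = 0.218 × 1.047^(15.8−20.0)
= 0.218 × 1.047^-4.20 = 0.218 × 0.8246 = 0.1798 d⁻¹.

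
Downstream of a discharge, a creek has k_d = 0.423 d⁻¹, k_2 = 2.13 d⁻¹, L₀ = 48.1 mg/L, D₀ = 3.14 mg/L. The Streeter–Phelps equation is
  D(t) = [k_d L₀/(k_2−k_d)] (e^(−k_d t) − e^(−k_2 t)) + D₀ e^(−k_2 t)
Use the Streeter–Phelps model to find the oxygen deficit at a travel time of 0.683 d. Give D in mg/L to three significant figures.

k_d L₀/(k_2−k_d) = 0.423×48.1/(2.13−0.423) = 20.35/1.707 = 11.92 mg/L.
e^(−k_d t) = e^(−0.423×0.6830) = 0.7491; e^(−k_2 t) = e^(−2.13×0.6830) = 0.2334.
D = 11.92 × (0.7491 − 0.2334) + 3.14 × 0.2334 = 6.146 + 0.7330 = 6.879 mg/L.

D ≈ 6.88 mg/L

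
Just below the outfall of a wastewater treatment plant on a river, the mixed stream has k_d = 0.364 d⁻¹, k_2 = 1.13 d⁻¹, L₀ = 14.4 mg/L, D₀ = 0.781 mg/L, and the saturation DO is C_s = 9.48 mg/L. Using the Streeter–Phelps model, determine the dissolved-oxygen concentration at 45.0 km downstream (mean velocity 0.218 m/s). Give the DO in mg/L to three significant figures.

Travel time t = x/v = 45.0 km / (0.218 m/s) = 45000 m / 0.218 m/s = 206400 s = 2.389 d.
k_d L₀/(k_2−k_d) = 0.364×14.4/(1.13−0.364) = 5.242/0.7660 = 6.843 mg/L.
e^(−k_d t) = e^(−0.364×2.389) = 0.4191; e^(−k_2 t) = e^(−1.13×2.389) = 0.06722.
D = 6.843 × (0.4191 − 0.06722) + 0.781 × 0.06722 = 2.408 + 0.05250 = 2.460 mg/L.
DO = C_s − D = 9.48 − 2.460 = 7.020 mg/L.

DO ≈ 7.02 mg/L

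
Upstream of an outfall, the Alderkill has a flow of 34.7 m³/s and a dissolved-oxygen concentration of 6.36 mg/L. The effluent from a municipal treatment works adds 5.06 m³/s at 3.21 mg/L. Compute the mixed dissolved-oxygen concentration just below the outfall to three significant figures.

5.96 mg/L

Flow-weighted mixing: C = (Q_r C_r + Q_w C_w)/(Q_r + Q_w)
= (34.7×6.36 + 5.06×3.21)/(34.7 + 5.06) = 236.9/39.76 = 5.959 mg/L.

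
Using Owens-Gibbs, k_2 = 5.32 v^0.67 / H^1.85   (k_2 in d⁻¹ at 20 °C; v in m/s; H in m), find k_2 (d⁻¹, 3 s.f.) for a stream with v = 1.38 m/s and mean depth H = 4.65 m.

k_2 ≈ 0.384 d⁻¹

k_2 = 5.32 × 1.38^0.67 / 4.65^1.85 = 5.32 × 1.241 / 17.17 = 0.3845 d⁻¹.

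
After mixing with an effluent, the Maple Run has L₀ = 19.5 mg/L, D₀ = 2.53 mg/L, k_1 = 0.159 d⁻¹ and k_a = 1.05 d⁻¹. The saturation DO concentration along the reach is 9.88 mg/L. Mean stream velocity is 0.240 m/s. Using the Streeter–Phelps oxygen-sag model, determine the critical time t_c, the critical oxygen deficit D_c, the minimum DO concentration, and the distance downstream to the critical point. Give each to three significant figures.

At the critical point dD/dt = 0, so k_1 L₀ e^(−k_1 t) = k_a D. Substituting D(t) from the Streeter–Phelps equation and solving for t gives
t_c = ln[(k_a/k_1)(1 − D₀(k_a−k_1)/(k_1 L₀))] / (k_a−k_1).
Here k_a−k_1 = 0.8910 d⁻¹ and 1 − D₀(k_a−k_1)/(k_1 L₀) = 1 − 2.53×0.8910/(0.159×19.5) = 0.2729, so
t_c = ln(6.604 × 0.2729) / 0.8910 = 0.5892 / 0.8910 = 0.6612 d.
L(t_c) = L₀ e^(−k_1 t_c) = 19.5 × 0.9002 = 17.55 mg/L, and at the critical point k_a D_c = k_1 L, so D_c = (0.159/1.05) × 17.55 = 2.658 mg/L.
Minimum DO = C_s − D_c = 9.88 − 2.658 = 7.222 mg/L.
x_c = v t_c = 0.240 m/s × 0.6612 d × 86400 s/d = 13710 m ≈ 13.7 km.

t_c ≈ 0.661 d; D_c ≈ 2.66 mg/L; min DO ≈ 7.22 mg/L; x_c ≈ 13.7 km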